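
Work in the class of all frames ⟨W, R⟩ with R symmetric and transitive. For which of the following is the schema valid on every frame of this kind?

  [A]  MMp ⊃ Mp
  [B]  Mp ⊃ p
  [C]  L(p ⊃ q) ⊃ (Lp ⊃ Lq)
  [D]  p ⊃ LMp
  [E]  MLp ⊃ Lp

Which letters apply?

A, C, D, E

A symmetric transitive relation is euclidean (uRv and uRw give vRu by symmetry, then vRw by transitivity).
(A) the dual of axiom 4: valid iff R is transitive. Every such R is transitive — valid.
(B) Mp ⊃ p is valid only on frames where every R-edge is a self-loop. Such an R need not be a subset of the identity — not valid.
(C) L(p ⊃ q) ⊃ (Lp ⊃ Lq) is axiom K, valid on every Kripke frame — valid.
(D) p ⊃ LMp (axiom B) characterises the symmetric frames. Every such R is symmetric — valid.
(E) MLp ⊃ Lp is the dual of axiom 5, which corresponds to the euclidean property. Every such R is euclidean — valid.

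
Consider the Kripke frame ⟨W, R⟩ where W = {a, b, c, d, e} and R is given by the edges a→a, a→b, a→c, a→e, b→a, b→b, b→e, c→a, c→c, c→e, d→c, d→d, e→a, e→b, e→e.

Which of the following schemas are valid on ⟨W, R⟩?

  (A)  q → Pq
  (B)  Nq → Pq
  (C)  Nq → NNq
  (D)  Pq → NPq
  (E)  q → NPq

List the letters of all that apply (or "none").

R is reflexive: each world relates to itself.
R is not symmetric: c R e but not e R c.
R is not transitive: b R a and a R c but not b R c.
R is not euclidean: a R b and a R c but not b R c.
R is serial: every world has an R-successor.
(A) q → Pq is the dual of axiom T, which corresponds to reflexivity. R is reflexive — valid.
(B) axiom D: valid iff R is serial. R is serial — valid.
(C) Nq → NNq is axiom 4, which corresponds to transitivity. R is not transitive — not valid.
(D) axiom 5: valid iff R is euclidean. R is not euclidean — not valid.
(E) q → NPq is axiom B, which corresponds to symmetry. R is not symmetric — not valid.

A, B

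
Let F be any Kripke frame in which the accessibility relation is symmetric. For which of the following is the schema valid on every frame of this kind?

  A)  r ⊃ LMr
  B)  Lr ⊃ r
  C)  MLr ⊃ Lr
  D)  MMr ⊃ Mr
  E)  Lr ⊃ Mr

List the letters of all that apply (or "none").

A

(A) r ⊃ LMr is axiom B, which corresponds to symmetry. Every such R is symmetric — valid.
(B) axiom T: valid iff R is reflexive. Such an R need not be reflexive — not valid.
(C) MLr ⊃ Lr (the dual of axiom 5) characterises the euclidean frames. Such an R need not be euclidean — not valid.
(D) MMr ⊃ Mr is the dual of axiom 4; it is valid on a frame exactly when R is transitive. Such an R need not be transitive, so not valid.
(E) Lr ⊃ Mr is axiom D; it is valid on a frame exactly when R is serial. Such an R need not be serial, so not valid.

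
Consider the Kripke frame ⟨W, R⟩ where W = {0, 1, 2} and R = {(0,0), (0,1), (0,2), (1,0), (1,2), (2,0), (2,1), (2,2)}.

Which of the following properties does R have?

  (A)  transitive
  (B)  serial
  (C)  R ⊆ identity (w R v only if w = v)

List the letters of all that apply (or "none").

B

(A) not transitive: 1 R 0 and 0 R 1 but not 1 R 1.
(B) serial: every world has an R-successor.
(C) not ⊆ identity: 0 R 1 with 0 ≠ 1.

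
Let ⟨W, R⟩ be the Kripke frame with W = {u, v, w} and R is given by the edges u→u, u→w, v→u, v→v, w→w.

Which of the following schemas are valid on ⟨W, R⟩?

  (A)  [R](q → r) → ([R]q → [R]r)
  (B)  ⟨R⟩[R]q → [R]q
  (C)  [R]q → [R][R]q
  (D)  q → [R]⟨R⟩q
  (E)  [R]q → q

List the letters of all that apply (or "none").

A, E

R is reflexive: each world relates to itself.
R is not symmetric: u R w but not w R u.
R is not transitive: v R u and u R w but not v R w.
R is not euclidean: u R w and u R u but not w R u.
(A) [R](q → r) → ([R]q → [R]r) is the K axiom; it holds on all frames — valid.
(B) the dual of axiom 5: valid iff R is euclidean. R is not euclidean — not valid.
(C) [R]q → [R][R]q is axiom 4; it is valid on a frame exactly when R is transitive. R is not transitive, so not valid.
(D) axiom B: valid iff R is symmetric. R is not symmetric — not valid.
(E) [R]q → q is axiom T, which corresponds to reflexivity. R is reflexive — valid.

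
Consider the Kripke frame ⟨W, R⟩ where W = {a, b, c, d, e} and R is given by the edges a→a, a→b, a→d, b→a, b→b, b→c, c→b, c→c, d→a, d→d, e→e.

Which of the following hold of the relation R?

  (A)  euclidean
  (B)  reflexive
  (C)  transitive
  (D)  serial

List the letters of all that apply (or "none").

(A) not euclidean: a R b and a R d but not b R d.
(B) reflexive: each world relates to itself.
(C) not transitive: a R b and b R c but not a R c.
(D) serial: every world has an R-successor.

B, D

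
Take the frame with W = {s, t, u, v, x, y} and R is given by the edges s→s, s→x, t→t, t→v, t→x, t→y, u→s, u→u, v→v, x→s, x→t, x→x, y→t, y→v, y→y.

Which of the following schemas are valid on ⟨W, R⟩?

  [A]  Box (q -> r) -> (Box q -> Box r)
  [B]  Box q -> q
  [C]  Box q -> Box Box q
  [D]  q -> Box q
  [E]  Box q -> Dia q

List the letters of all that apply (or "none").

A, B, E

R is reflexive: each world relates to itself.
R is not transitive: s R x and x R t but not s R t.
R is serial: every world has an R-successor.
R is not a subset of the identity: s R x with s ≠ x.
(A) this is just K, valid on every normal frame.
(B) axiom T: valid iff R is reflexive. R is reflexive — valid.
(C) Box q -> Box Box q (axiom 4) characterises the transitive frames. R is not transitive — not valid.
(D) q -> Box q is valid only on frames where every R-edge is a self-loop. Here R ⊄ identity — not valid.
(E) Box q -> Dia q is axiom D, which corresponds to seriality. R is serial — valid.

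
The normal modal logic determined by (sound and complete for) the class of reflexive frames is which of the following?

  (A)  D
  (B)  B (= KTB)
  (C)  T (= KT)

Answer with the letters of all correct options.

C

(A) D is determined by the class of serial frames.
(B) B (= KTB) is determined by the class of reflexive and symmetric frames.
(C) T (= KT) is determined by exactly this class.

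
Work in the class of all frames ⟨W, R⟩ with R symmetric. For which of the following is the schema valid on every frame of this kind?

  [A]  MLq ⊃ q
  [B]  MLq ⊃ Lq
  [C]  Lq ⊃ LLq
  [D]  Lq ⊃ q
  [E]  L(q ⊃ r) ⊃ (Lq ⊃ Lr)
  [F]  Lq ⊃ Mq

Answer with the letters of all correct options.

A, E

(A) MLq ⊃ q is the dual of axiom B; it is valid on a frame exactly when R is symmetric. Every such R is symmetric, so valid.
(B) MLq ⊃ Lq is the dual of axiom 5, which corresponds to the euclidean property. Such an R need not be euclidean — not valid.
(C) Lq ⊃ LLq (axiom 4) characterises the transitive frames. Such an R need not be transitive — not valid.
(D) Lq ⊃ q is axiom T; it is valid on a frame exactly when R is reflexive. Such an R need not be reflexive, so not valid.
(E) L(q ⊃ r) ⊃ (Lq ⊃ Lr) is the K axiom; it holds on all frames — valid.
(F) Lq ⊃ Mq (axiom D) characterises the serial frames. Such an R need not be serial — not valid.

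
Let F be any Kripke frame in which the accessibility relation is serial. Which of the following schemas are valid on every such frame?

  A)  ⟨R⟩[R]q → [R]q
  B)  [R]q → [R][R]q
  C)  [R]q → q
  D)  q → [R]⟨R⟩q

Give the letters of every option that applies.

(A) ⟨R⟩[R]q → [R]q is the dual of axiom 5, which corresponds to the euclidean property. Such an R need not be euclidean — not valid.
(B) [R]q → [R][R]q is axiom 4; it is valid on a frame exactly when R is transitive. Such an R need not be transitive, so not valid.
(C) [R]q → q (axiom T) characterises the reflexive frames. Such an R need not be reflexive — not valid.
(D) q → [R]⟨R⟩q is axiom B; it is valid on a frame exactly when R is symmetric. Such an R need not be symmetric, so not valid.

none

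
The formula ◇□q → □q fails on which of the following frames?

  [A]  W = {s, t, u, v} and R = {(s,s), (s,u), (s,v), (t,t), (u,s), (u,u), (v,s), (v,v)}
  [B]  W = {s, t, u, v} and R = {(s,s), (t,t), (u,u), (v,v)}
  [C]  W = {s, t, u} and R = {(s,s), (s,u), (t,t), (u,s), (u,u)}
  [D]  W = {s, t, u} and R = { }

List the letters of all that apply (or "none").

The schema ◇□q → □q is the dual of axiom 5; it is valid on a frame iff R is euclidean.
(A) R is not euclidean (s R u and s R v but not u R v), so the schema fails here.
(B) R is euclidean (any two R-successors of the same world are R-related), so the schema is valid here.
(C) R is euclidean (any two R-successors of the same world are R-related), so the schema is valid here.
(D) R is euclidean (any two R-successors of the same world are R-related), so the schema is valid here.

A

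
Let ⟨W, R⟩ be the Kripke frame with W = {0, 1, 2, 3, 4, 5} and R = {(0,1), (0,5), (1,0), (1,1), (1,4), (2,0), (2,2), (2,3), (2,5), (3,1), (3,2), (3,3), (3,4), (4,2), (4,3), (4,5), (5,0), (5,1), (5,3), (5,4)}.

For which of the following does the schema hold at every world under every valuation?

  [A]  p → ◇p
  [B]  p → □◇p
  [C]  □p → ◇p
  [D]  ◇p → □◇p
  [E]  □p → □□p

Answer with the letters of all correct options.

C

R is not reflexive: not 0 R 0.
R is not symmetric: 1 R 4 but not 4 R 1.
R is not transitive: 0 R 1 and 1 R 0 but not 0 R 0.
R is not euclidean: 0 R 1 and 0 R 5 but not 1 R 5.
R is serial: every world has an R-successor.
(A) p → ◇p is the dual of axiom T, which corresponds to reflexivity. R is not reflexive — not valid.
(B) axiom B: valid iff R is symmetric. R is not symmetric — not valid.
(C) □p → ◇p (axiom D) characterises the serial frames. R is serial — valid.
(D) ◇p → □◇p (axiom 5) characterises the euclidean frames. R is not euclidean — not valid.
(E) axiom 4: valid iff R is transitive. R is not transitive — not valid.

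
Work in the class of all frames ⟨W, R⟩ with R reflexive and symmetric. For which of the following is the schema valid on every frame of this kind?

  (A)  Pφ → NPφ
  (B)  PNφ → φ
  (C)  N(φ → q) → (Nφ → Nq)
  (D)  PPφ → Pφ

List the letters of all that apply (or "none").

B, C

Reflexive relations are serial.
(A) axiom 5: valid iff R is euclidean. Such an R need not be euclidean — not valid.
(B) the dual of axiom B: valid iff R is symmetric. Every such R is symmetric — valid.
(C) this is just K, valid on every normal frame.
(D) PPφ → Pφ is the dual of axiom 4, which corresponds to transitivity. Such an R need not be transitive — not valid.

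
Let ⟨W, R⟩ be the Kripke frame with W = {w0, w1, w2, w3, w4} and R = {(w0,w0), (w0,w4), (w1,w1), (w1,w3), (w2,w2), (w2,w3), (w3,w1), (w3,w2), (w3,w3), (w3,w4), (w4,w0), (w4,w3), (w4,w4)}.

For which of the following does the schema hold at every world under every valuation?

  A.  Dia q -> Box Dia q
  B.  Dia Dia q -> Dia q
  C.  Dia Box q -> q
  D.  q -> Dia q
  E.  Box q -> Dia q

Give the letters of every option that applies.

C, D, E

R is reflexive: each world relates to itself.
R is symmetric: every R-edge is matched by its reverse.
R is not transitive: w0 R w4 and w4 R w3 but not w0 R w3.
R is not euclidean: w3 R w1 and w3 R w2 but not w1 R w2.
R is serial: every world has an R-successor.
(A) Dia q -> Box Dia q is axiom 5, which corresponds to the euclidean property. R is not euclidean — not valid.
(B) the dual of axiom 4: valid iff R is transitive. R is not transitive — not valid.
(C) the dual of axiom B: valid iff R is symmetric. R is symmetric — valid.
(D) the dual of axiom T: valid iff R is reflexive. R is reflexive — valid.
(E) axiom D: valid iff R is serial. R is serial — valid.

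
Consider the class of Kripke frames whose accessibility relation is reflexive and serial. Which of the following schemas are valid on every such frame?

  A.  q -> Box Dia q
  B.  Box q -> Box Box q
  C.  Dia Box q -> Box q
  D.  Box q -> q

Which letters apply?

(A) q -> Box Dia q is axiom B; it is valid on a frame exactly when R is symmetric. Such an R need not be symmetric, so not valid.
(B) Box q -> Box Box q is axiom 4, which corresponds to transitivity. Such an R need not be transitive — not valid.
(C) Dia Box q -> Box q (the dual of axiom 5) characterises the euclidean frames. Such an R need not be euclidean — not valid.
(D) Box q -> q (axiom T) characterises the reflexive frames. Every such R is reflexive — valid.

D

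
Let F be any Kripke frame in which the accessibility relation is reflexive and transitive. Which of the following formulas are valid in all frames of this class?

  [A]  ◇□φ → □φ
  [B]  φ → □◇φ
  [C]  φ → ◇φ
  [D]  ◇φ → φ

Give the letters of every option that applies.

C

Reflexive relations are serial.
(A) ◇□φ → □φ is the dual of axiom 5, which corresponds to the euclidean property. Such an R need not be euclidean — not valid.
(B) axiom B: valid iff R is symmetric. Such an R need not be symmetric — not valid.
(C) φ → ◇φ is the dual of axiom T, which corresponds to reflexivity. Every such R is reflexive — valid.
(D) ◇φ → φ (the converse of T) corresponds to R being a subset of the identity. Such an R need not be a subset of the identity, so not valid.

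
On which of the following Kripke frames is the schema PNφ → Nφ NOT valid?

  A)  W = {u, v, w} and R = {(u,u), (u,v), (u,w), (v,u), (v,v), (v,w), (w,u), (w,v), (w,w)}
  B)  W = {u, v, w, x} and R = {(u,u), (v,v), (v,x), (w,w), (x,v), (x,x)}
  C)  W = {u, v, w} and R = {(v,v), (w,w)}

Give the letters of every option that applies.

The schema PNφ → Nφ is the dual of axiom 5; it is valid on a frame iff R is euclidean.
(A) R is euclidean (any two R-successors of the same world are R-related), so the schema is valid here.
(B) R is euclidean (any two R-successors of the same world are R-related), so the schema is valid here.
(C) R is euclidean (any two R-successors of the same world are R-related), so the schema is valid here.

none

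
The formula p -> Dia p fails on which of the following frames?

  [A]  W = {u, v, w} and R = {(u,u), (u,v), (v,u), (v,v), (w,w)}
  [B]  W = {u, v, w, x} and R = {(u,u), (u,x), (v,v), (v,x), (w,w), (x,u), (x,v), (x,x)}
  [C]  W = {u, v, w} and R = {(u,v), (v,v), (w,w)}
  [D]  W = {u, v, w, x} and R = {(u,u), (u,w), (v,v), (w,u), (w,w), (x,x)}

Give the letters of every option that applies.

The schema p -> Dia p is the dual of axiom T; it is valid on a frame iff R is reflexive.
(A) R is reflexive (each world relates to itself), so the schema is valid here.
(B) R is reflexive (each world relates to itself), so the schema is valid here.
(C) R is not reflexive (not u R u), so the schema fails here.
(D) R is reflexive (each world relates to itself), so the schema is valid here.

C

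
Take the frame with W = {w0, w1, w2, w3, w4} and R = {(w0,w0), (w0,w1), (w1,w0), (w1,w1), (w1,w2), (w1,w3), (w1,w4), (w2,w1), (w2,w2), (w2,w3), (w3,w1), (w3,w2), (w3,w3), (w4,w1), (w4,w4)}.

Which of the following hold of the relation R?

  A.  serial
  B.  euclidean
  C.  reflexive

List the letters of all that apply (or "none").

(A) serial: every world has an R-successor.
(B) not euclidean: w1 R w0 and w1 R w2 but not w0 R w2.
(C) reflexive: each world relates to itself.

A, C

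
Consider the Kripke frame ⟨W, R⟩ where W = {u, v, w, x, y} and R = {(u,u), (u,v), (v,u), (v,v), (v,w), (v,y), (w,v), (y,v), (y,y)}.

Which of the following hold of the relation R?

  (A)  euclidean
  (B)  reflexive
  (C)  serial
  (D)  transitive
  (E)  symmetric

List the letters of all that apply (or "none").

(A) not euclidean: v R u and v R w but not u R w.
(B) not reflexive: not w R w.
(C) not serial: x has no R-successor.
(D) not transitive: u R v and v R w but not u R w.
(E) symmetric: every R-edge is matched by its reverse.

E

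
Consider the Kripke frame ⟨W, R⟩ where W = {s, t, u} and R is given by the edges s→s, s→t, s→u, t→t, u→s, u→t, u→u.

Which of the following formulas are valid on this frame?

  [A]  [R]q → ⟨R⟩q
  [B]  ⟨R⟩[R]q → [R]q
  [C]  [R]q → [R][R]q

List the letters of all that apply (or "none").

A, C

R is transitive: R is closed under composition.
R is not euclidean: s R t and s R s but not t R s.
R is serial: every world has an R-successor.
(A) axiom D: valid iff R is serial. R is serial — valid.
(B) ⟨R⟩[R]q → [R]q is the dual of axiom 5; it is valid on a frame exactly when R is euclidean. R is not euclidean, so not valid.
(C) [R]q → [R][R]q is axiom 4, which corresponds to transitivity. R is transitive — valid.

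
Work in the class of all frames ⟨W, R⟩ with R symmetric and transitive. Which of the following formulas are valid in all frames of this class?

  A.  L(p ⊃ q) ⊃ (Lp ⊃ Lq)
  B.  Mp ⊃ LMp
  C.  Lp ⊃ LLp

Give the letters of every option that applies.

A, B, C

A symmetric transitive relation is euclidean (uRv and uRw give vRu by symmetry, then vRw by transitivity).
(A) this is just K, valid on every normal frame.
(B) Mp ⊃ LMp is axiom 5; it is valid on a frame exactly when R is euclidean. Every such R is euclidean, so valid.
(C) axiom 4: valid iff R is transitive. Every such R is transitive — valid.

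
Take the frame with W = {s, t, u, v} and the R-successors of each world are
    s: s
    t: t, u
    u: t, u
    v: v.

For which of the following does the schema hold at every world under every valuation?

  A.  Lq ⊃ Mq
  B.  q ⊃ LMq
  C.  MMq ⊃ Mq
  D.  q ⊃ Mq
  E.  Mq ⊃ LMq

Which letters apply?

A, B, C, D, E

R is reflexive: each world relates to itself.
R is symmetric: every R-edge is matched by its reverse.
R is transitive: R is closed under composition.
R is euclidean: any two R-successors of the same world are R-related.
R is serial: every world has an R-successor.
(A) Lq ⊃ Mq (axiom D) characterises the serial frames. R is serial — valid.
(B) q ⊃ LMq is axiom B, which corresponds to symmetry. R is symmetric — valid.
(C) the dual of axiom 4: valid iff R is transitive. R is transitive — valid.
(D) q ⊃ Mq is the dual of axiom T, which corresponds to reflexivity. R is reflexive — valid.
(E) Mq ⊃ LMq is axiom 5, which corresponds to the euclidean property. R is euclidean — valid.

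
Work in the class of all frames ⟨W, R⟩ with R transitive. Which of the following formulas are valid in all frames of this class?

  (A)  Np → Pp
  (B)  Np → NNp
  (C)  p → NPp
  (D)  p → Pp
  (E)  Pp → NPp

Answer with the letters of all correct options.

B

(A) Np → Pp is axiom D; it is valid on a frame exactly when R is serial. Such an R need not be serial, so not valid.
(B) Np → NNp (axiom 4) characterises the transitive frames. Every such R is transitive — valid.
(C) axiom B: valid iff R is symmetric. Such an R need not be symmetric — not valid.
(D) p → Pp is the dual of axiom T; it is valid on a frame exactly when R is reflexive. Such an R need not be reflexive, so not valid.
(E) axiom 5: valid iff R is euclidean. Such an R need not be euclidean — not valid.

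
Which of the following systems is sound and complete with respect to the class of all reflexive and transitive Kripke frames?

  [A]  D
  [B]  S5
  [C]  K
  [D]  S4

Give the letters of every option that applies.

D

(A) D is determined by the class of serial frames.
(B) S5 is determined by the class of reflexive, symmetric, and transitive frames.
(C) K is determined by the class of arbitrary frames.
(D) S4 is determined by exactly this class.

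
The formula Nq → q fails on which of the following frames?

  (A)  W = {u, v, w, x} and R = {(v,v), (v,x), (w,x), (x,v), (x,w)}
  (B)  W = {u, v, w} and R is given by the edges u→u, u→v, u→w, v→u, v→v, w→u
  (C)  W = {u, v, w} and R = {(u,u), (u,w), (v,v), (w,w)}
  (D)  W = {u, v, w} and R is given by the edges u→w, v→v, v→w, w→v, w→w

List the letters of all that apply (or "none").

A, B, D

The schema Nq → q is axiom T; it is valid on a frame iff R is reflexive.
(A) R is not reflexive (not u R u), so the schema fails here.
(B) R is not reflexive (not w R w), so the schema fails here.
(C) R is reflexive (each world relates to itself), so the schema is valid here.
(D) R is not reflexive (not u R u), so the schema fails here.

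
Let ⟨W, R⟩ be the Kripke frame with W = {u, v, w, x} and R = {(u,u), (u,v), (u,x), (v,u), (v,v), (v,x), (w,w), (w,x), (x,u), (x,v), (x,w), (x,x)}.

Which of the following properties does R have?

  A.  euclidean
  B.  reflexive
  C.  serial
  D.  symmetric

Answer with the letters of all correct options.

(A) not euclidean: x R u and x R w but not u R w.
(B) reflexive: each world relates to itself.
(C) serial: every world has an R-successor.
(D) symmetric: every R-edge is matched by its reverse.

B, C, D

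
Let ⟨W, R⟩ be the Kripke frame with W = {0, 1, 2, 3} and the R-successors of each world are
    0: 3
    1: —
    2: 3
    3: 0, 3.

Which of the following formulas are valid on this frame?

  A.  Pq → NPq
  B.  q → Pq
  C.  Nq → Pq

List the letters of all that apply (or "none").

R is not reflexive: not 0 R 0.
R is not euclidean: 3 R 0 and 3 R 0 but not 0 R 0.
R is not serial: 1 has no R-successor.
(A) Pq → NPq is axiom 5; it is valid on a frame exactly when R is euclidean. R is not euclidean, so not valid.
(B) q → Pq (the dual of axiom T) characterises the reflexive frames. R is not reflexive — not valid.
(C) Nq → Pq is axiom D; it is valid on a frame exactly when R is serial. R is not serial, so not valid.

none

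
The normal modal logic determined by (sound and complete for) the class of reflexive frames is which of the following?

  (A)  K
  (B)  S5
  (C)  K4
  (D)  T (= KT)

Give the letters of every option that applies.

D

(A) K is determined by the class of arbitrary frames.
(B) S5 is determined by the class of reflexive, symmetric, and transitive frames.
(C) K4 is determined by the class of transitive frames.
(D) T (= KT) is determined by exactly this class.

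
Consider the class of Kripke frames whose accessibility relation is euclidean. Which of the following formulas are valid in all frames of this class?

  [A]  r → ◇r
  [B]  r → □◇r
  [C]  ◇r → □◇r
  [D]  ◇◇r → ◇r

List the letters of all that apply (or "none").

C

(A) the dual of axiom T: valid iff R is reflexive. Such an R need not be reflexive — not valid.
(B) axiom B: valid iff R is symmetric. Such an R need not be symmetric — not valid.
(C) ◇r → □◇r (axiom 5) characterises the euclidean frames. Every such R is euclidean — valid.
(D) ◇◇r → ◇r (the dual of axiom 4) characterises the transitive frames. Such an R need not be transitive — not valid.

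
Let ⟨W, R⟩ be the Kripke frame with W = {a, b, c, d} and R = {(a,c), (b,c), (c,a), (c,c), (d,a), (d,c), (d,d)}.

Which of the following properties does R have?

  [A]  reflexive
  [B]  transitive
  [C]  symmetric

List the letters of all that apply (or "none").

none

(A) not reflexive: not a R a.
(B) not transitive: a R c and c R a but not a R a.
(C) not symmetric: b R c but not c R b.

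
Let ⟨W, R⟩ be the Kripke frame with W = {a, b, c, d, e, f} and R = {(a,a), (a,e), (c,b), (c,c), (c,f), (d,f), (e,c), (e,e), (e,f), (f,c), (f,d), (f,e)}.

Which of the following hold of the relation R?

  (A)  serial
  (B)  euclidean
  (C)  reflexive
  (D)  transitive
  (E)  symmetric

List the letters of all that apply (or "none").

none

(A) not serial: b has no R-successor.
(B) not euclidean: a R e and a R a but not e R a.
(C) not reflexive: not b R b.
(D) not transitive: a R e and e R c but not a R c.
(E) not symmetric: a R e but not e R a.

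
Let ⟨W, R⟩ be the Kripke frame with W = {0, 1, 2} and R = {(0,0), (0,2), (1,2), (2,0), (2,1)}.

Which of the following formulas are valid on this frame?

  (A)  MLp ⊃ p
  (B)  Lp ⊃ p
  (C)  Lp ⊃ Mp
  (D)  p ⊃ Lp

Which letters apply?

R is not reflexive: not 1 R 1.
R is symmetric: every R-edge is matched by its reverse.
R is serial: every world has an R-successor.
R is not a subset of the identity: 0 R 2 with 0 ≠ 2.
(A) MLp ⊃ p (the dual of axiom B) characterises the symmetric frames. R is symmetric — valid.
(B) axiom T: valid iff R is reflexive. R is not reflexive — not valid.
(C) axiom D: valid iff R is serial. R is serial — valid.
(D) p ⊃ Lp is equivalent to ◇p→p; it holds exactly when R ⊆ identity. Here R ⊄ identity — not valid.

A, C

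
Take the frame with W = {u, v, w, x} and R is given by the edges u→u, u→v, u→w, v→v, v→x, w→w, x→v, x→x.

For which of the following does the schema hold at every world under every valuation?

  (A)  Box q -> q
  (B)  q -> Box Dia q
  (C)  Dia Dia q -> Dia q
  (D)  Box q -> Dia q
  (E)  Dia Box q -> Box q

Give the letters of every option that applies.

R is reflexive: each world relates to itself.
R is not symmetric: u R v but not v R u.
R is not transitive: u R v and v R x but not u R x.
R is not euclidean: u R v and u R u but not v R u.
R is serial: every world has an R-successor.
(A) Box q -> q (axiom T) characterises the reflexive frames. R is reflexive — valid.
(B) axiom B: valid iff R is symmetric. R is not symmetric — not valid.
(C) Dia Dia q -> Dia q (the dual of axiom 4) characterises the transitive frames. R is not transitive — not valid.
(D) axiom D: valid iff R is serial. R is serial — valid.
(E) the dual of axiom 5: valid iff R is euclidean. R is not euclidean — not valid.

A, D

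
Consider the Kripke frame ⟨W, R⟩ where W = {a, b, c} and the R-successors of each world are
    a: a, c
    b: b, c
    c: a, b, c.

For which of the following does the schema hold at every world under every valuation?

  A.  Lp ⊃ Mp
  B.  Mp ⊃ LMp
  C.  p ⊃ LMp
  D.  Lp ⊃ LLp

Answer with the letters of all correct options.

A, C

R is symmetric: every R-edge is matched by its reverse.
R is not transitive: a R c and c R b but not a R b.
R is not euclidean: c R a and c R b but not a R b.
R is serial: every world has an R-successor.
(A) Lp ⊃ Mp is axiom D; it is valid on a frame exactly when R is serial. R is serial, so valid.
(B) Mp ⊃ LMp is axiom 5, which corresponds to the euclidean property. R is not euclidean — not valid.
(C) p ⊃ LMp is axiom B, which corresponds to symmetry. R is symmetric — valid.
(D) Lp ⊃ LLp is axiom 4; it is valid on a frame exactly when R is transitive. R is not transitive, so not valid.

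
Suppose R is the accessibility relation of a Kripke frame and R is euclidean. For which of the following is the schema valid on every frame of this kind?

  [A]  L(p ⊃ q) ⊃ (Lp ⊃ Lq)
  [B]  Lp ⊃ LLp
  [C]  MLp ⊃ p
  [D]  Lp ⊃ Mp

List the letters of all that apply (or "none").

A

(A) L(p ⊃ q) ⊃ (Lp ⊃ Lq) is axiom K, valid on every Kripke frame — valid.
(B) Lp ⊃ LLp (axiom 4) characterises the transitive frames. Such an R need not be transitive — not valid.
(C) MLp ⊃ p is the dual of axiom B; it is valid on a frame exactly when R is symmetric. Such an R need not be symmetric, so not valid.
(D) Lp ⊃ Mp is axiom D; it is valid on a frame exactly when R is serial. Such an R need not be serial, so not valid.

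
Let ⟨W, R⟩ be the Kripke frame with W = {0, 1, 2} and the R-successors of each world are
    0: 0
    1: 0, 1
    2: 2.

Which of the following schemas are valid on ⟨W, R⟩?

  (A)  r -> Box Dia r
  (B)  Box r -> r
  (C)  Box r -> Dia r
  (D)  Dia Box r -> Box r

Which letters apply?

B, C

R is reflexive: each world relates to itself.
R is not symmetric: 1 R 0 but not 0 R 1.
R is not euclidean: 1 R 0 and 1 R 1 but not 0 R 1.
R is serial: every world has an R-successor.
(A) axiom B: valid iff R is symmetric. R is not symmetric — not valid.
(B) Box r -> r is axiom T; it is valid on a frame exactly when R is reflexive. R is reflexive, so valid.
(C) Box r -> Dia r (axiom D) characterises the serial frames. R is serial — valid.
(D) Dia Box r -> Box r is the dual of axiom 5, which corresponds to the euclidean property. R is not euclidean — not valid.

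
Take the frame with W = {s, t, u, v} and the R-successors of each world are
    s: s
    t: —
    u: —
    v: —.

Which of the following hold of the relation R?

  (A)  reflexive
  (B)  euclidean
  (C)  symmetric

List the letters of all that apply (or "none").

(A) not reflexive: not t R t.
(B) euclidean: any two R-successors of the same world are R-related.
(C) symmetric: every R-edge is matched by its reverse.

B, C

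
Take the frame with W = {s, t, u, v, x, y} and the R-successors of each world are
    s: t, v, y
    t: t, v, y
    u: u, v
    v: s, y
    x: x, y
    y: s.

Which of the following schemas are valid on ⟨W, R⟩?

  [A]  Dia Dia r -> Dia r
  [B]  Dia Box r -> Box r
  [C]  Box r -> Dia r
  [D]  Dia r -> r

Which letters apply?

C

R is not transitive: s R v and v R s but not s R s.
R is not euclidean: s R v and s R t but not v R t.
R is serial: every world has an R-successor.
R is not a subset of the identity: s R t with s ≠ t.
(A) the dual of axiom 4: valid iff R is transitive. R is not transitive — not valid.
(B) the dual of axiom 5: valid iff R is euclidean. R is not euclidean — not valid.
(C) axiom D: valid iff R is serial. R is serial — valid.
(D) Dia r -> r is valid only on frames where every R-edge is a self-loop. Here R ⊄ identity — not valid.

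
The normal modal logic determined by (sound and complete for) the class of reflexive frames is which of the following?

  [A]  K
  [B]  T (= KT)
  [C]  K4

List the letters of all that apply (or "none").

(A) K is determined by the class of arbitrary frames.
(B) T (= KT) is determined by exactly this class.
(C) K4 is determined by the class of transitive frames.

B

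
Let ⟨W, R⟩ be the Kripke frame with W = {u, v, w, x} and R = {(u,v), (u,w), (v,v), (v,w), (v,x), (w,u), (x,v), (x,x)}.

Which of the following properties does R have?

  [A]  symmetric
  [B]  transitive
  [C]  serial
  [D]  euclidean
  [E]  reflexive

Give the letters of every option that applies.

(A) not symmetric: u R v but not v R u.
(B) not transitive: u R v and v R x but not u R x.
(C) serial: every world has an R-successor.
(D) not euclidean: u R w and u R v but not w R v.
(E) not reflexive: not u R u.

C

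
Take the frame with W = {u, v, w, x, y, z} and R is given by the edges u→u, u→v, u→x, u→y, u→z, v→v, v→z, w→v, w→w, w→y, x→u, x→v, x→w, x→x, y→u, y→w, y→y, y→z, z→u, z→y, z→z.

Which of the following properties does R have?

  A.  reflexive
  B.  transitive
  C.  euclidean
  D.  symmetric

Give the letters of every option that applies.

(A) reflexive: each world relates to itself.
(B) not transitive: u R x and x R w but not u R w.
(C) not euclidean: u R v and u R u but not v R u.
(D) not symmetric: u R v but not v R u.

A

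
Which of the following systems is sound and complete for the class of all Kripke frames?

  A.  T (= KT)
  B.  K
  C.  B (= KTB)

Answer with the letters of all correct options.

B

(A) T (= KT) is determined by the class of reflexive frames.
(B) K is determined by exactly this class.
(C) B (= KTB) is determined by the class of reflexive and symmetric frames.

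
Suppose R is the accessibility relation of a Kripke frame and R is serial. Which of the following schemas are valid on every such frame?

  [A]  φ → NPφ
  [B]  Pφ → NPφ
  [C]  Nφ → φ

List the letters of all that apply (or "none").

(A) φ → NPφ is axiom B; it is valid on a frame exactly when R is symmetric. Such an R need not be symmetric, so not valid.
(B) axiom 5: valid iff R is euclidean. Such an R need not be euclidean — not valid.
(C) Nφ → φ is axiom T; it is valid on a frame exactly when R is reflexive. Such an R need not be reflexive, so not valid.

none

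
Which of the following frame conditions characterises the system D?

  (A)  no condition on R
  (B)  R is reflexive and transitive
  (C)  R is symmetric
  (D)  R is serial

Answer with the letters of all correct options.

(A) this class determines K, not D.
(B) this class determines S4, not D.
(C) this class determines KB, not D.
(D) D is sound and complete for exactly this class.

D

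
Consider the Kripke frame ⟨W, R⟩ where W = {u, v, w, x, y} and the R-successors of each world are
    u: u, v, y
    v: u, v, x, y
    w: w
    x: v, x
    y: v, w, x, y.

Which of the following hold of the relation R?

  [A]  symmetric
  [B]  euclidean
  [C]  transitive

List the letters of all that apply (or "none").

(A) not symmetric: u R y but not y R u.
(B) not euclidean: u R y and u R u but not y R u.
(C) not transitive: u R v and v R x but not u R x.

none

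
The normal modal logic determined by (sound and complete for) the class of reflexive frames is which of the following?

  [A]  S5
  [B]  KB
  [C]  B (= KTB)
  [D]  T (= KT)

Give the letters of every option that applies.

(A) S5 is determined by the class of reflexive, symmetric, and transitive frames.
(B) KB is determined by the class of symmetric frames.
(C) B (= KTB) is determined by the class of reflexive and symmetric frames.
(D) T (= KT) is determined by exactly this class.

D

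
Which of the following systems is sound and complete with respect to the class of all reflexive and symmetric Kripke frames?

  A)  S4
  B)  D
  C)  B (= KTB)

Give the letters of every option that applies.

(A) S4 is determined by the class of reflexive and transitive frames.
(B) D is determined by the class of serial frames.
(C) B (= KTB) is determined by exactly this class.

C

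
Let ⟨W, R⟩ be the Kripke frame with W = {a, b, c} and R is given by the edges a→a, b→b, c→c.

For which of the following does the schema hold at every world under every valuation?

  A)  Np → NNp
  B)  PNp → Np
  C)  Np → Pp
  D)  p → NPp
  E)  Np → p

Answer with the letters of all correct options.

R is reflexive: each world relates to itself.
R is symmetric: every R-edge is matched by its reverse.
R is transitive: R is closed under composition.
R is euclidean: any two R-successors of the same world are R-related.
R is serial: every world has an R-successor.
(A) Np → NNp is axiom 4; it is valid on a frame exactly when R is transitive. R is transitive, so valid.
(B) PNp → Np (the dual of axiom 5) characterises the euclidean frames. R is euclidean — valid.
(C) axiom D: valid iff R is serial. R is serial — valid.
(D) p → NPp (axiom B) characterises the symmetric frames. R is symmetric — valid.
(E) Np → p (axiom T) characterises the reflexive frames. R is reflexive — valid.

A, B, C, D, E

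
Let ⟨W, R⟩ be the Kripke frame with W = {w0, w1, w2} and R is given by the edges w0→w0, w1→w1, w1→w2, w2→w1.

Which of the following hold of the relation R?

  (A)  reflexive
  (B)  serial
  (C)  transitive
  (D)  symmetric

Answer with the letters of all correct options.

B, D

(A) not reflexive: not w2 R w2.
(B) serial: every world has an R-successor.
(C) not transitive: w2 R w1 and w1 R w2 but not w2 R w2.
(D) symmetric: every R-edge is matched by its reverse.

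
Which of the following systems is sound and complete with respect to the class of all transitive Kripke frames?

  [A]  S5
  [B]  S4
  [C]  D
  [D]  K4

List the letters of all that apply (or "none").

(A) S5 is determined by the class of reflexive, symmetric, and transitive frames.
(B) S4 is determined by the class of reflexive and transitive frames.
(C) D is determined by the class of serial frames.
(D) K4 is determined by exactly this class.

D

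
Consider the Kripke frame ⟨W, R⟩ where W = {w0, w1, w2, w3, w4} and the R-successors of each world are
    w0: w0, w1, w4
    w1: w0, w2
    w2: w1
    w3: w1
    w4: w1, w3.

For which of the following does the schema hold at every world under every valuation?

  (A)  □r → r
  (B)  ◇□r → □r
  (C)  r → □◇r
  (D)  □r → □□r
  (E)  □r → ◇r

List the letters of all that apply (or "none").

R is not reflexive: not w1 R w1.
R is not symmetric: w0 R w4 but not w4 R w0.
R is not transitive: w0 R w1 and w1 R w2 but not w0 R w2.
R is not euclidean: w0 R w1 and w0 R w4 but not w1 R w4.
R is serial: every world has an R-successor.
(A) □r → r is axiom T, which corresponds to reflexivity. R is not reflexive — not valid.
(B) ◇□r → □r is the dual of axiom 5, which corresponds to the euclidean property. R is not euclidean — not valid.
(C) r → □◇r is axiom B; it is valid on a frame exactly when R is symmetric. R is not symmetric, so not valid.
(D) □r → □□r is axiom 4, which corresponds to transitivity. R is not transitive — not valid.
(E) □r → ◇r (axiom D) characterises the serial frames. R is serial — valid.

E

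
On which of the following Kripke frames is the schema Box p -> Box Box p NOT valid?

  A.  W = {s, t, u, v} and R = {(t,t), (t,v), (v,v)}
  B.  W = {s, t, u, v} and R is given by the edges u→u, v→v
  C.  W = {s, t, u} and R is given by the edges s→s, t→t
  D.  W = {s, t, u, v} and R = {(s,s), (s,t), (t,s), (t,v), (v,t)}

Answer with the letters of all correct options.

The schema Box p -> Box Box p is axiom 4; it is valid on a frame iff R is transitive.
(A) R is transitive (R is closed under composition), so the schema is valid here.
(B) R is transitive (R is closed under composition), so the schema is valid here.
(C) R is transitive (R is closed under composition), so the schema is valid here.
(D) R is not transitive (s R t and t R v but not s R v), so the schema fails here.

D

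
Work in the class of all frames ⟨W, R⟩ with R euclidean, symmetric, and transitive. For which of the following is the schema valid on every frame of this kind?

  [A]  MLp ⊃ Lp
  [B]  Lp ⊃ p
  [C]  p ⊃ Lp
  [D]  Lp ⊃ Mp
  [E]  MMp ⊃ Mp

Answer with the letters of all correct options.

(A) the dual of axiom 5: valid iff R is euclidean. Every such R is euclidean — valid.
(B) Lp ⊃ p (axiom T) characterises the reflexive frames. Such an R need not be reflexive — not valid.
(C) p ⊃ Lp is valid only on frames where every R-edge is a self-loop. Such an R need not be a subset of the identity — not valid.
(D) Lp ⊃ Mp is axiom D, which corresponds to seriality. Such an R need not be serial — not valid.
(E) MMp ⊃ Mp is the dual of axiom 4; it is valid on a frame exactly when R is transitive. Every such R is transitive, so valid.

A, E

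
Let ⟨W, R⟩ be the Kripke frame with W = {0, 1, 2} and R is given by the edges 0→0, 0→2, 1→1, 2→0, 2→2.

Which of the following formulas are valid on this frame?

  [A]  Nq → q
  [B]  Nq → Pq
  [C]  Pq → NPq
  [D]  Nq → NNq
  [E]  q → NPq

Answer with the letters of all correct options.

A, B, C, D, E

R is reflexive: each world relates to itself.
R is symmetric: every R-edge is matched by its reverse.
R is transitive: R is closed under composition.
R is euclidean: any two R-successors of the same world are R-related.
R is serial: every world has an R-successor.
(A) axiom T: valid iff R is reflexive. R is reflexive — valid.
(B) Nq → Pq is axiom D, which corresponds to seriality. R is serial — valid.
(C) axiom 5: valid iff R is euclidean. R is euclidean — valid.
(D) axiom 4: valid iff R is transitive. R is transitive — valid.
(E) axiom B: valid iff R is symmetric. R is symmetric — valid.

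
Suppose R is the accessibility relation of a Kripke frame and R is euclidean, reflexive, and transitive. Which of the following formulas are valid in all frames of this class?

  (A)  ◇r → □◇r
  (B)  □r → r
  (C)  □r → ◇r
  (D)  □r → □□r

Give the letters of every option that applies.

A, B, C, D

A relation that is euclidean, reflexive, and transitive is also serial and symmetric.
(A) ◇r → □◇r is axiom 5; it is valid on a frame exactly when R is euclidean. Every such R is euclidean, so valid.
(B) □r → r is axiom T, which corresponds to reflexivity. Every such R is reflexive — valid.
(C) □r → ◇r is axiom D, which corresponds to seriality. Every such R is serial — valid.
(D) □r → □□r is axiom 4; it is valid on a frame exactly when R is transitive. Every such R is transitive, so valid.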